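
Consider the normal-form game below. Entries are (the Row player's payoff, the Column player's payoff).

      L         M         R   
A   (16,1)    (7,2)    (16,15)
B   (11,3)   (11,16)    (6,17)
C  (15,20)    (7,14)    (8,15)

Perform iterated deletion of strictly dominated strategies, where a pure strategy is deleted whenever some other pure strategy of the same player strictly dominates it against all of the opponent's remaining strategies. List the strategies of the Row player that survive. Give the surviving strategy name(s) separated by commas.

Column M is eliminated: R beats it against every remaining row (A: 15>2, B: 17>16, C: 15>14).
For the Row player, A strictly dominates B on the remaining columns (L: 16>11, R: 16>6); eliminate B.
The Row player's strategy C is strictly dominated by A (L: 16>15, R: 16>8) and is removed.
Column L is eliminated: R beats it against every remaining row (A: 15>1).
Among the remaining strategies, none is strictly dominated by another pure strategy of the same player, so the elimination stops.
Surviving strategies — the Row player: {A}; the Column player: {R}.

A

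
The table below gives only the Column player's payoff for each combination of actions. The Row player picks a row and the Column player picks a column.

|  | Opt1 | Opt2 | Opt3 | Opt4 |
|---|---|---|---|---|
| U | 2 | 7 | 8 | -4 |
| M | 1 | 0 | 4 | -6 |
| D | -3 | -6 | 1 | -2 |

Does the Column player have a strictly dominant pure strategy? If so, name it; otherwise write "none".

Opt3

Opt3 vs Opt1: U: 8>2, M: 4>1, D: 1>-3.
Opt3 vs Opt2: U: 8>7, M: 4>0, D: 1>-6.
Opt3 vs Opt4: U: 8>-4, M: 4>-6, D: 1>-2.
Opt3 strictly beats every other strategy against every opponent action, so it is strictly dominant.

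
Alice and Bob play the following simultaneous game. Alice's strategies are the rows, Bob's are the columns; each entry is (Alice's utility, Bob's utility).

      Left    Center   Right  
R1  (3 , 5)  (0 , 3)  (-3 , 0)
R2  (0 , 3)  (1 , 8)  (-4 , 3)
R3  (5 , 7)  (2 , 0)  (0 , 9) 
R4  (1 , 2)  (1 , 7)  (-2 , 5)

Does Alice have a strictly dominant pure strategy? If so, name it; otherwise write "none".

R3 vs R1: Left: 5>3, Center: 2>0, Right: 0>-3.
R3 vs R2: Left: 5>0, Center: 2>1, Right: 0>-4.
R3 vs R4: Left: 5>1, Center: 2>1, Right: 0>-2.
R3 strictly beats every other strategy against every opponent action, so it is strictly dominant.

R3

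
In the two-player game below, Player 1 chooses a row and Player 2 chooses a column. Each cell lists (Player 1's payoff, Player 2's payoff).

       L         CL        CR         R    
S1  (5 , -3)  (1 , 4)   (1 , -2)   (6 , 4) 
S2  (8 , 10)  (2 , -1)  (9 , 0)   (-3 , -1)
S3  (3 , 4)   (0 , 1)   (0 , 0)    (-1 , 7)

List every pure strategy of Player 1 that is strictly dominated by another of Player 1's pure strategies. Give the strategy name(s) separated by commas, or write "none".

S1 is not dominated — it holds its own against S2 at R (6>-3); S3 at L (5>3).
S2 is not dominated — it holds its own against S1 at L (8>5); S3 at L (8>3).
S3: dominated, since S1 does at least as well everywhere (L: 5>3, CL: 1>0, CR: 1>0, R: 6>-1).

S3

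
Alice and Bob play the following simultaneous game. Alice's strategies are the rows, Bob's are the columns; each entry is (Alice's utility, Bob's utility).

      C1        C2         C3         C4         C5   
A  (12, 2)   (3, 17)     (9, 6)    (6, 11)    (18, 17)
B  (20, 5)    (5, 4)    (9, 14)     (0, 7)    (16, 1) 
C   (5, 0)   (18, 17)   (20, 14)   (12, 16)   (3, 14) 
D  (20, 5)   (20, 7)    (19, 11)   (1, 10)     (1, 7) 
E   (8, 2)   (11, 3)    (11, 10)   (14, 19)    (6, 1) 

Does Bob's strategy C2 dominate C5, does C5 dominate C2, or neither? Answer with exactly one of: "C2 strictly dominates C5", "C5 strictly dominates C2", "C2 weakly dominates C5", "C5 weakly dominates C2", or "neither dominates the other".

C2 weakly dominates C5

Compare C2 to C5 across every action of Alice: A: 17=17, B: 4>1, C: 17>14, D: 7=7, E: 3>1.
C2 is at least as good everywhere and strictly better somewhere (tied only at A, D), so C2 weakly but not strictly dominates C5.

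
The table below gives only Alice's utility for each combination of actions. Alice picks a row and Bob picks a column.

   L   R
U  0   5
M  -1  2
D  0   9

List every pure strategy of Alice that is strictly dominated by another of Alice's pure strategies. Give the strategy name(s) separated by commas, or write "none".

U: no other strategy beats it everywhere (M at L (0>-1); D at L (0=0)).
M: dominated, since U does at least as well everywhere (L: 0>-1, R: 5>2).
D: no other strategy beats it everywhere (U at L (0=0); M at L (0>-1)).

M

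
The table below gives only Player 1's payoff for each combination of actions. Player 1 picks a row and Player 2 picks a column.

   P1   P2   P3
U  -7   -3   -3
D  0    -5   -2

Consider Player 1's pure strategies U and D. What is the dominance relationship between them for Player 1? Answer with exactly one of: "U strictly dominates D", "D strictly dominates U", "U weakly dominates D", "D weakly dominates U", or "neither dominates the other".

Compare U to D across every action of Player 2: P1: -7<0, P2: -3>-5, P3: -3<-2.
U does better at P2 but worse at P1, P3; neither strategy dominates the other.

neither dominates the other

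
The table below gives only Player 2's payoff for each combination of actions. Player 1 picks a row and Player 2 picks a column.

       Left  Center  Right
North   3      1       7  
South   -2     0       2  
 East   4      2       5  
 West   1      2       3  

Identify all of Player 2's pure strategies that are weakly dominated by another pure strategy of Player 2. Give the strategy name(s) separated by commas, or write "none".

Left, Center

Left: dominated, since Right does at least as well everywhere (North: 7>3, South: 2>-2, East: 5>4, West: 3>1).
Right weakly dominates Center — North: 7>1, South: 2>0, East: 5>2, West: 3>2.
Right is not dominated — it holds its own against Left at North (7>3); Center at North (7>1).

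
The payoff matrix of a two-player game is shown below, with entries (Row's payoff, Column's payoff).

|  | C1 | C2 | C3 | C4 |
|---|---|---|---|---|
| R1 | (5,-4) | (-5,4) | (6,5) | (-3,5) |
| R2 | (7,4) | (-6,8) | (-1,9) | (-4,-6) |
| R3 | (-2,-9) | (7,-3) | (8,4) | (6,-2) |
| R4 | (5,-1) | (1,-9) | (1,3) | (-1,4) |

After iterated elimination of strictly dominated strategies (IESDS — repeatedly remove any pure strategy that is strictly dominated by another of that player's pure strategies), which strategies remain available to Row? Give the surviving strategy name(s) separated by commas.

Column C1 is eliminated: C3 beats it against every remaining row (R1: 5>-4, R2: 9>4, R3: 4>-9, R4: 3>-1).
For Row, R3 strictly dominates R1 on the remaining columns (C2: 7>-5, C3: 8>6, C4: 6>-3); eliminate R1.
Row's strategy R2 is strictly dominated by R3 (C2: 7>-6, C3: 8>-1, C4: 6>-4) and is removed.
Row R4 is eliminated: R3 beats it against every remaining column (C2: 7>1, C3: 8>1, C4: 6>-1).
Column's strategy C2 is strictly dominated by C3 (R3: 4>-3) and is removed.
For Column, C3 strictly dominates C4 on the remaining rows (R3: 4>-2); eliminate C4.
Among the remaining strategies, none is strictly dominated by another pure strategy of the same player, so the elimination stops.
Surviving strategies — Row: {R3}; Column: {C3}.

R3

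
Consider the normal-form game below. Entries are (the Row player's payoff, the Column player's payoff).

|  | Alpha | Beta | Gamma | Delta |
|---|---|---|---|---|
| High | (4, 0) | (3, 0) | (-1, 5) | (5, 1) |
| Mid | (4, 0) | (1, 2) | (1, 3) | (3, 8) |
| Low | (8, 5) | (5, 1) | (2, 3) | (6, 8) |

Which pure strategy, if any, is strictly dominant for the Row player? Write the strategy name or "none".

Low vs High: Alpha: 8>4, Beta: 5>3, Gamma: 2>-1, Delta: 6>5.
Low vs Mid: Alpha: 8>4, Beta: 5>1, Gamma: 2>1, Delta: 6>3.
Low strictly beats every other strategy against every opponent action, so it is strictly dominant.

Low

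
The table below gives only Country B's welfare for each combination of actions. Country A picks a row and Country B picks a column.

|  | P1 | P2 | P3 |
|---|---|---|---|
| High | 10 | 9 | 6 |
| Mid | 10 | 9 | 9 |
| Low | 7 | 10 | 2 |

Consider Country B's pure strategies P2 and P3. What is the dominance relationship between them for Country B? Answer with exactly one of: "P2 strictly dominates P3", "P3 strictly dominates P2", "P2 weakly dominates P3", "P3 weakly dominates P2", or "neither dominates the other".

P2 weakly dominates P3

Compare P2 to P3 across every action of Country A: High: 9>6, Mid: 9=9, Low: 10>2.
P2 is at least as good everywhere and strictly better somewhere (tied only at Mid), so P2 weakly but not strictly dominates P3.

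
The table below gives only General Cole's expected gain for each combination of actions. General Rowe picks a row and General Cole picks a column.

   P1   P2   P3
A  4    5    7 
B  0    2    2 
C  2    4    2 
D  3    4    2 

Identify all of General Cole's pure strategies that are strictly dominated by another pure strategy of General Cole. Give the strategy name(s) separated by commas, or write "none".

P1

P1 is strictly dominated by P2 (A: 5>4, B: 2>0, C: 4>2, D: 4>3).
Nothing dominates P2: P1 at A (5>4); P3 at B (2=2).
P3: no other strategy beats it everywhere (P1 at A (7>4); P2 at A (7>5)).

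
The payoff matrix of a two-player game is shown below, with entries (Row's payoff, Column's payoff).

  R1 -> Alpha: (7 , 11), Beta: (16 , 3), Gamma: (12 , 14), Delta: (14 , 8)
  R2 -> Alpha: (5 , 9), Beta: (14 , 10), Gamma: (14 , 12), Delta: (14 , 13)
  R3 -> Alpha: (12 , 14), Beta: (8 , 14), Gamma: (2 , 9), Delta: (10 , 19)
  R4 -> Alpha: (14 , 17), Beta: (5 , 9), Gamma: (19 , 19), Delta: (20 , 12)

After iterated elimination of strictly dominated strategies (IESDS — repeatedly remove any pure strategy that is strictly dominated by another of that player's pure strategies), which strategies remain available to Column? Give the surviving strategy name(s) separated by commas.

Column's strategy Beta is strictly dominated by Delta (R1: 8>3, R2: 13>10, R3: 19>14, R4: 12>9) and is removed.
Row's strategy R1 is strictly dominated by R4 (Alpha: 14>7, Gamma: 19>12, Delta: 20>14) and is removed.
For Row, R4 strictly dominates R2 on the remaining columns (Alpha: 14>5, Gamma: 19>14, Delta: 20>14); eliminate R2.
Row R3 is eliminated: R4 beats it against every remaining column (Alpha: 14>12, Gamma: 19>2, Delta: 20>10).
Column's strategy Alpha is strictly dominated by Gamma (R4: 19>17) and is removed.
For Column, Gamma strictly dominates Delta on the remaining rows (R4: 19>12); eliminate Delta.
Among the remaining strategies, none is strictly dominated by another pure strategy of the same player, so the elimination stops.
Surviving strategies — Row: {R4}; Column: {Gamma}.

Gamma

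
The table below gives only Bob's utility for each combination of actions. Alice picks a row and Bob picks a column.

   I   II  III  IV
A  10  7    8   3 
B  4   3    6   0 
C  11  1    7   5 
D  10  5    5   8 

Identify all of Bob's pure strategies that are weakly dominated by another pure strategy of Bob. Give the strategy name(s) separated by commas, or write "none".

Nothing dominates I: II at A (10>7); III at A (10>8); IV at A (10>3).
II is weakly dominated by I (A: 10>7, B: 4>3, C: 11>1, D: 10>5).
III: no other strategy beats it everywhere (I at B (6>4); II at A (8>7); IV at A (8>3)).
IV is weakly dominated by I (A: 10>3, B: 4>0, C: 11>5, D: 10>8).

II, IV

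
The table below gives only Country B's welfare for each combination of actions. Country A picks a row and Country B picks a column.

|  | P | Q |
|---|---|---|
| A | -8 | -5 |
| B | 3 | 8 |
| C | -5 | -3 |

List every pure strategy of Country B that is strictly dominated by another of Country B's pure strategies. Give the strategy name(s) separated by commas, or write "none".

P: dominated, since Q does at least as well everywhere (A: -5>-8, B: 8>3, C: -3>-5).
Q is not dominated — it holds its own against P at A (-5>-8).

P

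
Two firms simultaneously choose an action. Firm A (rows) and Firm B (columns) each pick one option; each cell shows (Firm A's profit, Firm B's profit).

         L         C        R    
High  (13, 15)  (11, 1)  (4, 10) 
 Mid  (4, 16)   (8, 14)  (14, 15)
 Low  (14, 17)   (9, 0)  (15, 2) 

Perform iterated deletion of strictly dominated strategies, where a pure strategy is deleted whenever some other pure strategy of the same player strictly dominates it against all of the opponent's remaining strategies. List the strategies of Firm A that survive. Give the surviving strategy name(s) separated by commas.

Low

For Firm A, Low strictly dominates Mid on the remaining columns (L: 14>4, C: 9>8, R: 15>14); eliminate Mid.
For Firm B, L strictly dominates C on the remaining rows (High: 15>1, Low: 17>0); eliminate C.
For Firm A, Low strictly dominates High on the remaining columns (L: 14>13, R: 15>4); eliminate High.
Firm B's strategy R is strictly dominated by L (Low: 17>2) and is removed.
Among the remaining strategies, none is strictly dominated by another pure strategy of the same player, so the elimination stops.
Surviving strategies — Firm A: {Low}; Firm B: {L}.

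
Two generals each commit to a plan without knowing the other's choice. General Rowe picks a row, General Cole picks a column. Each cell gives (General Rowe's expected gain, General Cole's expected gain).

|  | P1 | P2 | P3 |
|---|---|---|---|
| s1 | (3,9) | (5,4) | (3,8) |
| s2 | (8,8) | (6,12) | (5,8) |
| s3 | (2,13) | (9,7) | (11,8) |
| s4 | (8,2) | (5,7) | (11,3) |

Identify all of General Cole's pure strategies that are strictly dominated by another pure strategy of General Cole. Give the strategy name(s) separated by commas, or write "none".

none

P1 is not dominated — it holds its own against P2 at s1 (9>4); P3 at s1 (9>8).
P2 is not dominated — it holds its own against P1 at s2 (12>8); P3 at s2 (12>8).
P3 is not dominated — it holds its own against P1 at s2 (8=8); P2 at s1 (8>4).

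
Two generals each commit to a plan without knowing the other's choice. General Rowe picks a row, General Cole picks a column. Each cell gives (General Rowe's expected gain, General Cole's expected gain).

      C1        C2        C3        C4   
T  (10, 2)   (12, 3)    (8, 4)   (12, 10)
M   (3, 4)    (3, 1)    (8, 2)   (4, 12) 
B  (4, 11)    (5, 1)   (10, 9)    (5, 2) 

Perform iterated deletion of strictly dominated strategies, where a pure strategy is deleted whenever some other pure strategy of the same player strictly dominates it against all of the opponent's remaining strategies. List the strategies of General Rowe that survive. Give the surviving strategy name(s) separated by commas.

General Rowe's strategy M is strictly dominated by B (C1: 4>3, C2: 5>3, C3: 10>8, C4: 5>4) and is removed.
General Cole's strategy C2 is strictly dominated by C3 (T: 4>3, B: 9>1) and is removed.
Among the remaining strategies, none is strictly dominated by another pure strategy of the same player, so the elimination stops.
Surviving strategies — General Rowe: {T, B}; General Cole: {C1, C3, C4}.

T, B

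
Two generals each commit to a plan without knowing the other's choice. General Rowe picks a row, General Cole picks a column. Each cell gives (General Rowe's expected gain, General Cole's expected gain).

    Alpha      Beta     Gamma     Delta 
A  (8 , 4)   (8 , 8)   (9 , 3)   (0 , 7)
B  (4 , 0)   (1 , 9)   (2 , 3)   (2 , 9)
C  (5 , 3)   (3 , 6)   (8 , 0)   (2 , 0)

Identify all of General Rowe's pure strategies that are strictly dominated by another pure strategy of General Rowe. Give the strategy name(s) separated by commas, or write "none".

none

A: no other strategy beats it everywhere (B at Alpha (8>4); C at Alpha (8>5)).
Nothing dominates B: A at Delta (2>0); C at Delta (2=2).
C: no other strategy beats it everywhere (A at Delta (2>0); B at Alpha (5>4)).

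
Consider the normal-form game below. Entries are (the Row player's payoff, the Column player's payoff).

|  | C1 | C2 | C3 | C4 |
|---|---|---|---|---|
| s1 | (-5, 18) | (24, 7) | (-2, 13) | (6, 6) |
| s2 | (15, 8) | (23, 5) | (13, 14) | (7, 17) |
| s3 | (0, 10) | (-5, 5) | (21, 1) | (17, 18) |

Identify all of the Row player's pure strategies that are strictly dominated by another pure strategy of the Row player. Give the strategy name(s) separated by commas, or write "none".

s1 is not dominated — it holds its own against s2 at C2 (24>23); s3 at C2 (24>-5).
s2: no other strategy beats it everywhere (s1 at C1 (15>-5); s3 at C1 (15>0)).
s3: no other strategy beats it everywhere (s1 at C1 (0>-5); s2 at C3 (21>13)).

none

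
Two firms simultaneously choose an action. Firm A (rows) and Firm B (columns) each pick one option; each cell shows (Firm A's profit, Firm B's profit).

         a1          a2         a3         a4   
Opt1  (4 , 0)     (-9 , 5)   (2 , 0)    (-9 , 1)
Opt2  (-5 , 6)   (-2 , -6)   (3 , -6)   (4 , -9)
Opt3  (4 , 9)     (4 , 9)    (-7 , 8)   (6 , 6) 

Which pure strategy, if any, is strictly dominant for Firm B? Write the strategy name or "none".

none

a1 fails to dominate a2 at Opt1 (0<5).
a2 fails to dominate a1 at Opt2 (-6<6).
a3 fails to dominate a1 at Opt1 (0=0).
a4 fails to dominate a1 at Opt2 (-9<6).
No single strategy dominates all the others.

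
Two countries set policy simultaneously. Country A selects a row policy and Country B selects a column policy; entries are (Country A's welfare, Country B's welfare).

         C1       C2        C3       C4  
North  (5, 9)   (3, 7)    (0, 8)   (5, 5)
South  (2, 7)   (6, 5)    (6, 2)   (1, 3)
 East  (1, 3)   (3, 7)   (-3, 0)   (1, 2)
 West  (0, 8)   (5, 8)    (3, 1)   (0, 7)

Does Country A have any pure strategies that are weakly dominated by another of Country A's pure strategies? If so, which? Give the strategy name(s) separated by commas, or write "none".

North is not dominated — it holds its own against South at C1 (5>2); East at C1 (5>1); West at C1 (5>0).
South is not dominated — it holds its own against North at C2 (6>3); East at C1 (2>1); West at C1 (2>0).
East is weakly dominated by North (C1: 5>1, C2: 3=3, C3: 0>-3, C4: 5>1).
South weakly dominates West — C1: 2>0, C2: 6>5, C3: 6>3, C4: 1>0.

East, West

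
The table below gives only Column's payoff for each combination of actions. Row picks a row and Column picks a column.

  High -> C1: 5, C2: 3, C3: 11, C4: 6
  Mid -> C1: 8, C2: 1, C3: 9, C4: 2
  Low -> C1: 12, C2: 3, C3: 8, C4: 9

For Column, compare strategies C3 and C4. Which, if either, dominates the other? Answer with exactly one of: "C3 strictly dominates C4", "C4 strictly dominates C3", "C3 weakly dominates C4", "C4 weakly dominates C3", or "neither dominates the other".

Compare C3 to C4 across every action of Row: High: 11>6, Mid: 9>2, Low: 8<9.
C3 does better at High, Mid but worse at Low; neither strategy dominates the other.

neither dominates the other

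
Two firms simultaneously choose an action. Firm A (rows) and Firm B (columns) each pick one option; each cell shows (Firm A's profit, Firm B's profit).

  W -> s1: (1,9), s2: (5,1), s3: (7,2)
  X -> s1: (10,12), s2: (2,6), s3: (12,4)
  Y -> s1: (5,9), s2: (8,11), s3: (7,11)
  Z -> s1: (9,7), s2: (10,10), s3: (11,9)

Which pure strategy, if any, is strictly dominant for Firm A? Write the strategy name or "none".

W fails to dominate X at s1 (1<10).
X fails to dominate W at s2 (2<5).
Y fails to dominate W at s3 (7=7).
Z fails to dominate X at s1 (9<10).
No single strategy dominates all the others.

none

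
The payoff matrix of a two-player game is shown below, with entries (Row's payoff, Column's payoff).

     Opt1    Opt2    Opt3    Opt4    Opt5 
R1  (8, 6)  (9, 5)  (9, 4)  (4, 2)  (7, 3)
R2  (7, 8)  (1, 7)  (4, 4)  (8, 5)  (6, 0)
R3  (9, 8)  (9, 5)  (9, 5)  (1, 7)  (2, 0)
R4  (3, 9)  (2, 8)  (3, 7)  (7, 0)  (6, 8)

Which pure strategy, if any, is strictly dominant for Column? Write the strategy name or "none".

Opt1

Opt1 vs Opt2: R1: 6>5, R2: 8>7, R3: 8>5, R4: 9>8.
Opt1 vs Opt3: R1: 6>4, R2: 8>4, R3: 8>5, R4: 9>7.
Opt1 vs Opt4: R1: 6>2, R2: 8>5, R3: 8>7, R4: 9>0.
Opt1 vs Opt5: R1: 6>3, R2: 8>0, R3: 8>0, R4: 9>8.
Opt1 strictly beats every other strategy against every opponent action, so it is strictly dominant.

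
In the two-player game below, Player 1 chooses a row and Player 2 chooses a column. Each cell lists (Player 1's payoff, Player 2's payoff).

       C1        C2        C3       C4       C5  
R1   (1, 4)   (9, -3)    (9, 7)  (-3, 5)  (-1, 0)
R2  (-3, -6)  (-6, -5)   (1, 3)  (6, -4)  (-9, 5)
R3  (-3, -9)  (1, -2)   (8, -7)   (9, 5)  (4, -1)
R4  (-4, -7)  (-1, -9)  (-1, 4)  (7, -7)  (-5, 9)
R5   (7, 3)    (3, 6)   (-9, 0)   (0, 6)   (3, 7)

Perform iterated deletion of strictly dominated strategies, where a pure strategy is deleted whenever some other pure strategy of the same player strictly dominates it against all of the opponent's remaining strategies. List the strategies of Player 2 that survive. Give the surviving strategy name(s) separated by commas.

Row R4 is eliminated: R3 beats it against every remaining column (C1: -3>-4, C2: 1>-1, C3: 8>-1, C4: 9>7, C5: 4>-5).
Player 2's strategy C1 is strictly dominated by C4 (R1: 5>4, R2: -4>-6, R3: 5>-9, R5: 6>3) and is removed.
For Player 1, R3 strictly dominates R2 on the remaining columns (C2: 1>-6, C3: 8>1, C4: 9>6, C5: 4>-9); eliminate R2.
Column C2 is eliminated: C5 beats it against every remaining row (R1: 0>-3, R3: -1>-2, R5: 7>6).
For Player 1, R3 strictly dominates R5 on the remaining columns (C3: 8>-9, C4: 9>0, C5: 4>3); eliminate R5.
For Player 2, C4 strictly dominates C5 on the remaining rows (R1: 5>0, R3: 5>-1); eliminate C5.
Among the remaining strategies, none is strictly dominated by another pure strategy of the same player, so the elimination stops.
Surviving strategies — Player 1: {R1, R3}; Player 2: {C3, C4}.

C3, C4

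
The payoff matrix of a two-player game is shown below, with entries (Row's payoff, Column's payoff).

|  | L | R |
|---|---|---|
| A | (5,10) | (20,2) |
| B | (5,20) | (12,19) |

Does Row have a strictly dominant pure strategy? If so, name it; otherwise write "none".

none

A fails to dominate B at L (5=5).
B fails to dominate A at L (5=5).
No single strategy dominates all the others.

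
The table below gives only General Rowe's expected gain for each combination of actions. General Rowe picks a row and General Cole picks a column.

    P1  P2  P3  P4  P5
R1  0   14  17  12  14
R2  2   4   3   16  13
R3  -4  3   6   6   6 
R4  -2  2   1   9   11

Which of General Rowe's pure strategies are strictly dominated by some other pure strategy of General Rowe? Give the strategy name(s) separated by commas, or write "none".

Nothing dominates R1: R2 at P2 (14>4); R3 at P1 (0>-4); R4 at P1 (0>-2).
R2 is not dominated — it holds its own against R1 at P1 (2>0); R3 at P1 (2>-4); R4 at P1 (2>-2).
R1 strictly dominates R3 — P1: 0>-4, P2: 14>3, P3: 17>6, P4: 12>6, P5: 14>6.
R1 strictly dominates R4 — P1: 0>-2, P2: 14>2, P3: 17>1, P4: 12>9, P5: 14>11.

R3, R4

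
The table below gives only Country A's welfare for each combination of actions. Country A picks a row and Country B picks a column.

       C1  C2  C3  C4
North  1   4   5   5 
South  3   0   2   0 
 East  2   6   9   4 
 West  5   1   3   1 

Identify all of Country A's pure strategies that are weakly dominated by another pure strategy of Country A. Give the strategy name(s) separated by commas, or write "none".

South

North: no other strategy beats it everywhere (South at C2 (4>0); East at C4 (5>4); West at C2 (4>1)).
South: dominated, since West does at least as well everywhere (C1: 5>3, C2: 1>0, C3: 3>2, C4: 1>0).
East: no other strategy beats it everywhere (North at C1 (2>1); South at C2 (6>0); West at C2 (6>1)).
West: no other strategy beats it everywhere (North at C1 (5>1); South at C1 (5>3); East at C1 (5>2)).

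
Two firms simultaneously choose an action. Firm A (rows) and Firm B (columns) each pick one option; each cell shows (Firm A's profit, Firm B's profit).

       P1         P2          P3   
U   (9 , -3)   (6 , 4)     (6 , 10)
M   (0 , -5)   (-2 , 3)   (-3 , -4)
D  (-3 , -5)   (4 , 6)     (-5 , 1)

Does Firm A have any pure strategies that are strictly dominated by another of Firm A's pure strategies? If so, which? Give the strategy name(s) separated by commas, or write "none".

M, D

Nothing dominates U: M at P1 (9>0); D at P1 (9>-3).
U strictly dominates M — P1: 9>0, P2: 6>-2, P3: 6>-3.
D is strictly dominated by U (P1: 9>-3, P2: 6>4, P3: 6>-5).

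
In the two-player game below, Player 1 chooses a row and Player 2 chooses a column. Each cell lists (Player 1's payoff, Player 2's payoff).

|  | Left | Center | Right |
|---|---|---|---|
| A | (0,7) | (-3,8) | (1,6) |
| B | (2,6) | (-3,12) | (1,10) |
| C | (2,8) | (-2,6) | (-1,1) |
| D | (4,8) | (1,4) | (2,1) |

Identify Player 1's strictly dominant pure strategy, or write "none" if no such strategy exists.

D

D vs A: Left: 4>0, Center: 1>-3, Right: 2>1.
D vs B: Left: 4>2, Center: 1>-3, Right: 2>1.
D vs C: Left: 4>2, Center: 1>-2, Right: 2>-1.
D strictly beats every other strategy against every opponent action, so it is strictly dominant.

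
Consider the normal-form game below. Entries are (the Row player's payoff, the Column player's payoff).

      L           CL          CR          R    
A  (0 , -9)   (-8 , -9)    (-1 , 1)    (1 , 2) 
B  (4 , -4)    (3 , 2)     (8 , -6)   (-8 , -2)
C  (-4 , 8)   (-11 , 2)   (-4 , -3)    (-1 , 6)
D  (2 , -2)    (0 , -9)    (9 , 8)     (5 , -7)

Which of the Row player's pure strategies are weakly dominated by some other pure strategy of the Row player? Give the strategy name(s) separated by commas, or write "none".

A is weakly dominated by D (L: 2>0, CL: 0>-8, CR: 9>-1, R: 5>1).
B: no other strategy beats it everywhere (A at L (4>0); C at L (4>-4); D at L (4>2)).
C: dominated, since A does at least as well everywhere (L: 0>-4, CL: -8>-11, CR: -1>-4, R: 1>-1).
D is not dominated — it holds its own against A at L (2>0); B at CR (9>8); C at L (2>-4).

A, C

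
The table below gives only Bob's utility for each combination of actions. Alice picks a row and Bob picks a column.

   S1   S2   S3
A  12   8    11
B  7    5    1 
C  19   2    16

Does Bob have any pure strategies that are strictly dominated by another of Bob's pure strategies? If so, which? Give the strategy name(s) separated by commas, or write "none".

S2, S3

S1: no other strategy beats it everywhere (S2 at A (12>8); S3 at A (12>11)).
S2: dominated, since S1 does at least as well everywhere (A: 12>8, B: 7>5, C: 19>2).
S3: dominated, since S1 does at least as well everywhere (A: 12>11, B: 7>1, C: 19>16).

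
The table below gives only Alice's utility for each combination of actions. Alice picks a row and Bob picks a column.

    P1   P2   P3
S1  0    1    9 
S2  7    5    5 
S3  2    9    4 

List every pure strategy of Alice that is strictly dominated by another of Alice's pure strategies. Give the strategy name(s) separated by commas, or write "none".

S1: no other strategy beats it everywhere (S2 at P3 (9>5); S3 at P3 (9>4)).
S2 is not dominated — it holds its own against S1 at P1 (7>0); S3 at P1 (7>2).
S3 is not dominated — it holds its own against S1 at P1 (2>0); S2 at P2 (9>5).

none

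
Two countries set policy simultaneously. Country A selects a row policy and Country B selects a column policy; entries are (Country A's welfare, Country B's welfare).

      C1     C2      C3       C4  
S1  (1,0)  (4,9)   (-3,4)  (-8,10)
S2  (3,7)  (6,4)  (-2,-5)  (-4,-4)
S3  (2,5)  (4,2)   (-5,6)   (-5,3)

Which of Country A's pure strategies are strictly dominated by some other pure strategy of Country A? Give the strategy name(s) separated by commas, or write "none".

S1, S3

S1: dominated, since S2 does at least as well everywhere (C1: 3>1, C2: 6>4, C3: -2>-3, C4: -4>-8).
S2 is not dominated — it holds its own against S1 at C1 (3>1); S3 at C1 (3>2).
S3: dominated, since S2 does at least as well everywhere (C1: 3>2, C2: 6>4, C3: -2>-5, C4: -4>-5).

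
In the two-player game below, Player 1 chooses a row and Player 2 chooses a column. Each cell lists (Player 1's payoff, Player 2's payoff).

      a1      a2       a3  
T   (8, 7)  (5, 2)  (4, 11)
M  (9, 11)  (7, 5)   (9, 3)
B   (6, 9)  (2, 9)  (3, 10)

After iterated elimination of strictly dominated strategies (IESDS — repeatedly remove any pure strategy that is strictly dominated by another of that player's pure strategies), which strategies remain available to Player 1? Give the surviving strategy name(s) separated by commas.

Row T is eliminated: M beats it against every remaining column (a1: 9>8, a2: 7>5, a3: 9>4).
Row B is eliminated: M beats it against every remaining column (a1: 9>6, a2: 7>2, a3: 9>3).
For Player 2, a1 strictly dominates a2 on the remaining rows (M: 11>5); eliminate a2.
Player 2's strategy a3 is strictly dominated by a1 (M: 11>3) and is removed.
Among the remaining strategies, none is strictly dominated by another pure strategy of the same player, so the elimination stops.
Surviving strategies — Player 1: {M}; Player 2: {a1}.

M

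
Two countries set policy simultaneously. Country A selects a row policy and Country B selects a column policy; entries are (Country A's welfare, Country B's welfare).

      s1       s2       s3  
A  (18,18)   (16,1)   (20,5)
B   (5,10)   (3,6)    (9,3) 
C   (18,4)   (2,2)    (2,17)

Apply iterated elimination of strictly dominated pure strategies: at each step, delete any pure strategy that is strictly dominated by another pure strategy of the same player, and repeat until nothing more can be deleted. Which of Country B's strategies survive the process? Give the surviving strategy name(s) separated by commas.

s1, s3

Country A's strategy B is strictly dominated by A (s1: 18>5, s2: 16>3, s3: 20>9) and is removed.
Column s2 is eliminated: s1 beats it against every remaining row (A: 18>1, C: 4>2).
Among the remaining strategies, none is strictly dominated by another pure strategy of the same player, so the elimination stops.
Surviving strategies — Country A: {A, C}; Country B: {s1, s3}.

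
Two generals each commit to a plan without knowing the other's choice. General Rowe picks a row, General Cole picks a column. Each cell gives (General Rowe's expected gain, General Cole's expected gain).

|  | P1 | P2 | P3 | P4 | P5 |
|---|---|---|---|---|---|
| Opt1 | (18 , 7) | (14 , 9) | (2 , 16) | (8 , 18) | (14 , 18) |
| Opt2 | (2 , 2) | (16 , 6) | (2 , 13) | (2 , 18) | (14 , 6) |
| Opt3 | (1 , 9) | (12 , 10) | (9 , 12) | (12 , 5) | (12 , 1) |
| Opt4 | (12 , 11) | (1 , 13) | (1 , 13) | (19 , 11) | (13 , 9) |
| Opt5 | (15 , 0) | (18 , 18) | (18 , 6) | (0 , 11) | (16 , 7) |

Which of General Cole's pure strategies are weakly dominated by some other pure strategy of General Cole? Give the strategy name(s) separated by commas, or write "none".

P1, P5

P1 is weakly dominated by P2 (Opt1: 9>7, Opt2: 6>2, Opt3: 10>9, Opt4: 13>11, Opt5: 18>0).
P2: no other strategy beats it everywhere (P1 at Opt1 (9>7); P3 at Opt5 (18>6); P4 at Opt3 (10>5); P5 at Opt3 (10>1)).
P3 is not dominated — it holds its own against P1 at Opt1 (16>7); P2 at Opt1 (16>9); P4 at Opt3 (12>5); P5 at Opt2 (13>6).
Nothing dominates P4: P1 at Opt1 (18>7); P2 at Opt1 (18>9); P3 at Opt1 (18>16); P5 at Opt2 (18>6).
P5: dominated, since P4 does at least as well everywhere (Opt1: 18=18, Opt2: 18>6, Opt3: 5>1, Opt4: 11>9, Opt5: 11>7).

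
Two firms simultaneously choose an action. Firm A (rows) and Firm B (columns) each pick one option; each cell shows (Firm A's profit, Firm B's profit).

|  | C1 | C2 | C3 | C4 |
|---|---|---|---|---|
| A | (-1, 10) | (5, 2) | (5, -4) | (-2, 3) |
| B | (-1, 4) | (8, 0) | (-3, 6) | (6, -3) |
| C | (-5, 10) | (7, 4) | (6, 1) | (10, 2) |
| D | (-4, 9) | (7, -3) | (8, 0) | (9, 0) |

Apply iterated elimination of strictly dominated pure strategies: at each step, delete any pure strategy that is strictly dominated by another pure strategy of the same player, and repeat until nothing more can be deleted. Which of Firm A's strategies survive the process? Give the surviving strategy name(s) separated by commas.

A, B, D

Firm B's strategy C2 is strictly dominated by C1 (A: 10>2, B: 4>0, C: 10>4, D: 9>-3) and is removed.
Firm B's strategy C4 is strictly dominated by C1 (A: 10>3, B: 4>-3, C: 10>2, D: 9>0) and is removed.
For Firm A, D strictly dominates C on the remaining columns (C1: -4>-5, C3: 8>6); eliminate C.
Among the remaining strategies, none is strictly dominated by another pure strategy of the same player, so the elimination stops.
Surviving strategies — Firm A: {A, B, D}; Firm B: {C1, C3}.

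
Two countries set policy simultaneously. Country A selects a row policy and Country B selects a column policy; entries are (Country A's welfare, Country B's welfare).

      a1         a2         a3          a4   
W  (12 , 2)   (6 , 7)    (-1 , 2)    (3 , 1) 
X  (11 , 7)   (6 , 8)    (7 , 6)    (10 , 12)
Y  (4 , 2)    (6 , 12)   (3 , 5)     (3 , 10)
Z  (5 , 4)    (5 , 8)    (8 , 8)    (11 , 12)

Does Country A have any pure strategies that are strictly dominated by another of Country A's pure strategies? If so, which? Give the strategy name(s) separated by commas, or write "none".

W: no other strategy beats it everywhere (X at a1 (12>11); Y at a1 (12>4); Z at a1 (12>5)).
X: no other strategy beats it everywhere (W at a2 (6=6); Y at a1 (11>4); Z at a1 (11>5)).
Y is not dominated — it holds its own against W at a2 (6=6); X at a2 (6=6); Z at a2 (6>5).
Z: no other strategy beats it everywhere (W at a3 (8>-1); X at a3 (8>7); Y at a1 (5>4)).

none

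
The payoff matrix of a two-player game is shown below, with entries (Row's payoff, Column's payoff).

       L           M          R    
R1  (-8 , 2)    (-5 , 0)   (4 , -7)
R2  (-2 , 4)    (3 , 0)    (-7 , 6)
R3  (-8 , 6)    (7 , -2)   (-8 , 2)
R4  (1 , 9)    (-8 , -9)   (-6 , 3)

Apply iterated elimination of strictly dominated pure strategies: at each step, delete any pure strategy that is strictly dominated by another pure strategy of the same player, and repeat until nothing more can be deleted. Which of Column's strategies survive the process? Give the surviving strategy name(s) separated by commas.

Column M is eliminated: L beats it against every remaining row (R1: 2>0, R2: 4>0, R3: 6>-2, R4: 9>-9).
Row's strategy R2 is strictly dominated by R4 (L: 1>-2, R: -6>-7) and is removed.
Row R3 is eliminated: R4 beats it against every remaining column (L: 1>-8, R: -6>-8).
Column's strategy R is strictly dominated by L (R1: 2>-7, R4: 9>3) and is removed.
For Row, R4 strictly dominates R1 on the remaining columns (L: 1>-8); eliminate R1.
Among the remaining strategies, none is strictly dominated by another pure strategy of the same player, so the elimination stops.
Surviving strategies — Row: {R4}; Column: {L}.

L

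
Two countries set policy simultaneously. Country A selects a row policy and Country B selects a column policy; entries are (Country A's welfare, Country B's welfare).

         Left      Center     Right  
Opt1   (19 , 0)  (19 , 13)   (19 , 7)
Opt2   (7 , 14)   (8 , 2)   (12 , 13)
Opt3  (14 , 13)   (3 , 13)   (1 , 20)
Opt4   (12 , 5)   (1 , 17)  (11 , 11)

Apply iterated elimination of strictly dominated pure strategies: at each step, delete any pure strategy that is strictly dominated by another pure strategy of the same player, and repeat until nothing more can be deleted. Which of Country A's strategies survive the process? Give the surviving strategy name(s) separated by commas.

Opt1

For Country A, Opt1 strictly dominates Opt2 on the remaining columns (Left: 19>7, Center: 19>8, Right: 19>12); eliminate Opt2.
Row Opt3 is eliminated: Opt1 beats it against every remaining column (Left: 19>14, Center: 19>3, Right: 19>1).
For Country A, Opt1 strictly dominates Opt4 on the remaining columns (Left: 19>12, Center: 19>1, Right: 19>11); eliminate Opt4.
Country B's strategy Left is strictly dominated by Center (Opt1: 13>0) and is removed.
Country B's strategy Right is strictly dominated by Center (Opt1: 13>7) and is removed.
Among the remaining strategies, none is strictly dominated by another pure strategy of the same player, so the elimination stops.
Surviving strategies — Country A: {Opt1}; Country B: {Center}.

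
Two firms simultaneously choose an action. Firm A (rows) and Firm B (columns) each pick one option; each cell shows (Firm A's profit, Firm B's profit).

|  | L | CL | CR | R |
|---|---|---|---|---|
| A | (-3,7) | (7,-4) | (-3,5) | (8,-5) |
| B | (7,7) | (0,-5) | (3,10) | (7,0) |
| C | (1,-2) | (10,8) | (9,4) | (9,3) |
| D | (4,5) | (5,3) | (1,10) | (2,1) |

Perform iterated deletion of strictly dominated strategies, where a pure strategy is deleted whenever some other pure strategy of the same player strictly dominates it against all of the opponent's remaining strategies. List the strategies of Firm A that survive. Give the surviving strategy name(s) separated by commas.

C

For Firm A, C strictly dominates A on the remaining columns (L: 1>-3, CL: 10>7, CR: 9>-3, R: 9>8); eliminate A.
Firm B's strategy L is strictly dominated by CR (B: 10>7, C: 4>-2, D: 10>5) and is removed.
Firm A's strategy B is strictly dominated by C (CL: 10>0, CR: 9>3, R: 9>7) and is removed.
Firm A's strategy D is strictly dominated by C (CL: 10>5, CR: 9>1, R: 9>2) and is removed.
Firm B's strategy CR is strictly dominated by CL (C: 8>4) and is removed.
Firm B's strategy R is strictly dominated by CL (C: 8>3) and is removed.
Among the remaining strategies, none is strictly dominated by another pure strategy of the same player, so the elimination stops.
Surviving strategies — Firm A: {C}; Firm B: {CL}.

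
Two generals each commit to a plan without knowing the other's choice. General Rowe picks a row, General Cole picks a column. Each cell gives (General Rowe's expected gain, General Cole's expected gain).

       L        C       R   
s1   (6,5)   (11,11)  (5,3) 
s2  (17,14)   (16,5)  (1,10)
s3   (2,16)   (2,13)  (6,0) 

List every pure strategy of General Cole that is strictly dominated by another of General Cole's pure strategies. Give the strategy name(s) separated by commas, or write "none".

L: no other strategy beats it everywhere (C at s2 (14>5); R at s1 (5>3)).
Nothing dominates C: L at s1 (11>5); R at s1 (11>3).
L strictly dominates R — s1: 5>3, s2: 14>10, s3: 16>0.

R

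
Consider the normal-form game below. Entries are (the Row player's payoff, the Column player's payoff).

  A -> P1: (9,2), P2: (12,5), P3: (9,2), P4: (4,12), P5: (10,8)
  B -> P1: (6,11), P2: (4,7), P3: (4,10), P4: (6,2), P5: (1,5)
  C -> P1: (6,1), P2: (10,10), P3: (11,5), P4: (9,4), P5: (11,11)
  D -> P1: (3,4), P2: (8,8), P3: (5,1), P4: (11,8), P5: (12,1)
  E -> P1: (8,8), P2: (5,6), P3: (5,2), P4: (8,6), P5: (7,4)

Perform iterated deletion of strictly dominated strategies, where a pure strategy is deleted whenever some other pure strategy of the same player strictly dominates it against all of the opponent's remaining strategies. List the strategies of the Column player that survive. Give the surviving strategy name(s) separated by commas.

P1, P2, P4, P5

The Row player's strategy B is strictly dominated by E (P1: 8>6, P2: 5>4, P3: 5>4, P4: 8>6, P5: 7>1) and is removed.
For the Column player, P2 strictly dominates P3 on the remaining rows (A: 5>2, C: 10>5, D: 8>1, E: 6>2); eliminate P3.
Among the remaining strategies, none is strictly dominated by another pure strategy of the same player, so the elimination stops.
Surviving strategies — the Row player: {A, C, D, E}; the Column player: {P1, P2, P4, P5}.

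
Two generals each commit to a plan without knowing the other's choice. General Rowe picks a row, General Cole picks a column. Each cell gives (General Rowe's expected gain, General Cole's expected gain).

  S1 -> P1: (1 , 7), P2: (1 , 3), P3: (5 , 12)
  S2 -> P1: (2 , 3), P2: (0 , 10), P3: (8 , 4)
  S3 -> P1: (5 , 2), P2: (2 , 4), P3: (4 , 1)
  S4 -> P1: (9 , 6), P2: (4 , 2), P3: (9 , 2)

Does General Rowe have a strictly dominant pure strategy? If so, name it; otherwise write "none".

S4

S4 vs S1: P1: 9>1, P2: 4>1, P3: 9>5.
S4 vs S2: P1: 9>2, P2: 4>0, P3: 9>8.
S4 vs S3: P1: 9>5, P2: 4>2, P3: 9>4.
S4 strictly beats every other strategy against every opponent action, so it is strictly dominant.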